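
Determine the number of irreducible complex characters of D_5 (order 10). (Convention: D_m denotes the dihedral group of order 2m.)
4

Why: The number of irreducible complex representations of a finite group equals its number of conjugacy classes. D_5 has 4 conjugacy classes ((n+3)/2 for n odd), so D_5 (order 10) has exactly 4 irreducible complex representations.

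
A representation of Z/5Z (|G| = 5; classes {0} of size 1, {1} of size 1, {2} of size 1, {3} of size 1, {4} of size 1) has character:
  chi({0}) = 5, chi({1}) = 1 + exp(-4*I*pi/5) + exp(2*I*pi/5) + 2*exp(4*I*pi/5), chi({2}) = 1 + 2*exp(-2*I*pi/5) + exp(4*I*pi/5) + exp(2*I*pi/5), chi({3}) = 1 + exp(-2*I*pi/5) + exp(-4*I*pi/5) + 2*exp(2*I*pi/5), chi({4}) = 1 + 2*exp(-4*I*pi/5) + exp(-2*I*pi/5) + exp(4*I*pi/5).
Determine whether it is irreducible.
Not irreducible (reducible): <chi, chi> = 7 > 1.

Details: <chi, chi> = (1/|G|) sum_C |C| * |chi(C)|^2 = (1/5)[1*|5|^2 + 1*|1 + exp(-4*I*pi/5) + exp(2*I*pi/5) + 2*exp(4*I*pi/5)|^2 + 1*|1 + 2*exp(-2*I*pi/5) + exp(4*I*pi/5) + exp(2*I*pi/5)|^2 + 1*|1 + exp(-2*I*pi/5) + exp(-4*I*pi/5) + 2*exp(2*I*pi/5)|^2 + 1*|1 + 2*exp(-4*I*pi/5) + exp(-2*I*pi/5) + exp(4*I*pi/5)|^2]
  = (1/5)[(25) + (7 + 5*exp(-2*I*pi/5) + 4*exp(-4*I*pi/5) + 4*exp(4*I*pi/5) + 5*exp(2*I*pi/5)) + (7 + 4*exp(-2*I*pi/5) + 5*exp(-4*I*pi/5) + 5*exp(4*I*pi/5) + 4*exp(2*I*pi/5)) + (7 + 4*exp(-2*I*pi/5) + 5*exp(-4*I*pi/5) + 5*exp(4*I*pi/5) + 4*exp(2*I*pi/5)) + (7 + 5*exp(-2*I*pi/5) + 4*exp(-4*I*pi/5) + 4*exp(4*I*pi/5) + 5*exp(2*I*pi/5))] = 35/5 = 7.
(Exp terms are combined using exp(i*s)*conj(exp(i*t)) = exp(i*(s-t)), and sums of them are collapsed using the identity that for every m > 1 the m distinct m-th roots of unity sum to 0, e.g. 1 + exp(2*I*pi/3) + exp(-2*I*pi/3) = 0.)
A character is irreducible iff <chi, chi> = 1, so this representation is reducible.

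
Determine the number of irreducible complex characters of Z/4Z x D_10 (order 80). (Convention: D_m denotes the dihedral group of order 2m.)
32

Derivation: The number of irreducible complex representations of a finite group equals its number of conjugacy classes. For a direct product, #classes(G x H) = #classes(G) * #classes(H). Z/4Z has 4 classes (abelian), D_10 has 8 classes, so 4 * 8 = 32, so Z/4Z x D_10 (order 80) has exactly 32 irreducible complex representations.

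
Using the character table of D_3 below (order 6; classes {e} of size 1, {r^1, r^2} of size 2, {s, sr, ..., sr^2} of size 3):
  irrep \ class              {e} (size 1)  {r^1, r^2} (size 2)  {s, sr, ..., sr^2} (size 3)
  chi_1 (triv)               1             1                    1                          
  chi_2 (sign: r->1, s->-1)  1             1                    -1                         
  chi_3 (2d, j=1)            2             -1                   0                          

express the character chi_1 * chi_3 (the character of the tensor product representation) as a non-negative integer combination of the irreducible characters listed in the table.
chi_1 tensor chi_3 = chi_3 (all other irreducibles have multiplicity 0).

Reasoning: The character of a tensor product is the pointwise product (chi_1 * chi_3)(C) = chi_1(C) * chi_3(C):
  {e}: (1)*(2), {r^1, r^2}: (1)*(-1), {s, sr, ..., sr^2}: (1)*(0)
so (chi_1 * chi_3) takes values
  {e} -> 2, {r^1, r^2} -> -1, {s, sr, ..., sr^2} -> 0.
Now take the inner product of this character with each irreducible chi from the table, <chi_1*chi_3, chi> = (1/6) sum_C |C| (chi_1*chi_3)(C) conj(chi(C)):
  <chi_1*chi_3, chi_1> = (1/6)[1*(2)*conj(1) + 2*(-1)*conj(1) + 3*(0)*conj(1)]
      = (1/6)[(2) + (-2) + (0)] = 0/6 = 0
  <chi_1*chi_3, chi_2> = (1/6)[1*(2)*conj(1) + 2*(-1)*conj(1) + 3*(0)*conj(-1)]
      = (1/6)[(2) + (-2) + (0)] = 0/6 = 0
  <chi_1*chi_3, chi_3> = (1/6)[1*(2)*conj(2) + 2*(-1)*conj(-1) + 3*(0)*conj(0)]
      = (1/6)[(4) + (2) + (0)] = 6/6 = 1
Hence the multiplicities are chi_3: 1. Dimension check: dim(chi_1)*dim(chi_3) = 1*2 = 2 and sum (mult * dim) = 1*2 = 2.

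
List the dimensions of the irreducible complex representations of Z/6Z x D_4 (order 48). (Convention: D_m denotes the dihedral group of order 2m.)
Dimensions: 1, 1, 1, 1, 1, 1, 1, 1, 1, 1, 1, 1, 1, 1, 1, 1, 1, 1, 1, 1, 1, 1, 1, 1, 2, 2, 2, 2, 2, 2

Why: There are 30 irreducibles (= number of conjugacy classes). Their dimensions d_i satisfy sum d_i^2 = |G| = 48: 1 + 1 + 1 + 1 + 1 + 1 + 1 + 1 + 1 + 1 + 1 + 1 + 1 + 1 + 1 + 1 + 1 + 1 + 1 + 1 + 1 + 1 + 1 + 1 + 4 + 4 + 4 + 4 + 4 + 4 = 48. (For the product with Z/6Z: each of the 6 1-dim characters of Z/6Z tensors with each irrep of D_4, giving 6 copies of each D_4-dimension.)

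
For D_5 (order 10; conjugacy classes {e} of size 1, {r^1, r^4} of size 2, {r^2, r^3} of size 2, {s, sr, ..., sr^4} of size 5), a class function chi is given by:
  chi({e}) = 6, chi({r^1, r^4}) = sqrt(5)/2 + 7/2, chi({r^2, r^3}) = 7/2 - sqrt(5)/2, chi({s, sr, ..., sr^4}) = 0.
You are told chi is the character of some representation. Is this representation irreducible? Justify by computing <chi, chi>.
Not irreducible (reducible): <chi, chi> = 9 > 1.

Reasoning: <chi, chi> = (1/|G|) sum_C |C| * |chi(C)|^2 = (1/10)[1*|6|^2 + 2*|sqrt(5)/2 + 7/2|^2 + 2*|7/2 - sqrt(5)/2|^2 + 5*|0|^2]
  = (1/10)[(36) + (7*sqrt(5) + 27) + (27 - 7*sqrt(5)) + (0)] = 90/10 = 9.
A character is irreducible iff <chi, chi> = 1, so this representation is reducible.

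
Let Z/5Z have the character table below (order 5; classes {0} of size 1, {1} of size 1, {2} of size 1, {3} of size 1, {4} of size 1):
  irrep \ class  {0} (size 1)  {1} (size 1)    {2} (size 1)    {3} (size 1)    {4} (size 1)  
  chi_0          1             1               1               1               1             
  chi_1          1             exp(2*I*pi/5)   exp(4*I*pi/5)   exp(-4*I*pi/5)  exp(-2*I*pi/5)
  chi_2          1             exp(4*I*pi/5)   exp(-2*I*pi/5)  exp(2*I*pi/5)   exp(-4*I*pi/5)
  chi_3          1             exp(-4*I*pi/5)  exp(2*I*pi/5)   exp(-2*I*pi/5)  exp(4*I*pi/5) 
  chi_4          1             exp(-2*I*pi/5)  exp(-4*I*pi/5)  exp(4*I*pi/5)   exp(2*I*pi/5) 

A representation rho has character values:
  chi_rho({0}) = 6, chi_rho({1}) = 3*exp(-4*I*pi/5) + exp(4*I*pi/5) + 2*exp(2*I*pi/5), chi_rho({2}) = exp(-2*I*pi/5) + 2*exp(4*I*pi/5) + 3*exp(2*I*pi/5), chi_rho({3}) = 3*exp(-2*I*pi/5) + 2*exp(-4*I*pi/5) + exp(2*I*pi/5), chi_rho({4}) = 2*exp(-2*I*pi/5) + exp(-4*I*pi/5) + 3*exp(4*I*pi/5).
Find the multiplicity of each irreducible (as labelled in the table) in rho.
Multiplicities: chi_0: 0, chi_1: 2, chi_2: 1, chi_3: 3, chi_4: 0.

Details: Use <chi_rho, chi> = (1/|G|) sum_C |C| * chi_rho(C) * conj(chi(C)) with |G| = 5 for each irreducible chi in the table:
  <chi_rho, chi_0> = (1/5)[1*(6)*conj(1) + 1*(3*exp(-4*I*pi/5) + exp(4*I*pi/5) + 2*exp(2*I*pi/5))*conj(1) + 1*(exp(-2*I*pi/5) + 2*exp(4*I*pi/5) + 3*exp(2*I*pi/5))*conj(1) + 1*(3*exp(-2*I*pi/5) + 2*exp(-4*I*pi/5) + exp(2*I*pi/5))*conj(1) + 1*(2*exp(-2*I*pi/5) + exp(-4*I*pi/5) + 3*exp(4*I*pi/5))*conj(1)]
      = (1/5)[(6) + (3*exp(-4*I*pi/5) + exp(4*I*pi/5) + 2*exp(2*I*pi/5)) + (exp(-2*I*pi/5) + 2*exp(4*I*pi/5) + 3*exp(2*I*pi/5)) + (3*exp(-2*I*pi/5) + 2*exp(-4*I*pi/5) + exp(2*I*pi/5)) + (2*exp(-2*I*pi/5) + exp(-4*I*pi/5) + 3*exp(4*I*pi/5))] = 0/5 = 0
  <chi_rho, chi_1> = (1/5)[1*(6)*conj(1) + 1*(3*exp(-4*I*pi/5) + exp(4*I*pi/5) + 2*exp(2*I*pi/5))*conj(exp(2*I*pi/5)) + 1*(exp(-2*I*pi/5) + 2*exp(4*I*pi/5) + 3*exp(2*I*pi/5))*conj(exp(4*I*pi/5)) + 1*(3*exp(-2*I*pi/5) + 2*exp(-4*I*pi/5) + exp(2*I*pi/5))*conj(exp(-4*I*pi/5)) + 1*(2*exp(-2*I*pi/5) + exp(-4*I*pi/5) + 3*exp(4*I*pi/5))*conj(exp(-2*I*pi/5))]
      = (1/5)[(6) + (2 + exp(2*I*pi/5) + 3*exp(4*I*pi/5)) + (2 + 3*exp(-2*I*pi/5) + exp(4*I*pi/5)) + (2 + exp(-4*I*pi/5) + 3*exp(2*I*pi/5)) + (2 + 3*exp(-4*I*pi/5) + exp(-2*I*pi/5))] = 10/5 = 2
  <chi_rho, chi_2> = (1/5)[1*(6)*conj(1) + 1*(3*exp(-4*I*pi/5) + exp(4*I*pi/5) + 2*exp(2*I*pi/5))*conj(exp(4*I*pi/5)) + 1*(exp(-2*I*pi/5) + 2*exp(4*I*pi/5) + 3*exp(2*I*pi/5))*conj(exp(-2*I*pi/5)) + 1*(3*exp(-2*I*pi/5) + 2*exp(-4*I*pi/5) + exp(2*I*pi/5))*conj(exp(2*I*pi/5)) + 1*(2*exp(-2*I*pi/5) + exp(-4*I*pi/5) + 3*exp(4*I*pi/5))*conj(exp(-4*I*pi/5))]
      = (1/5)[(6) + (1 + 2*exp(-2*I*pi/5) + 3*exp(2*I*pi/5)) + (1 + 2*exp(-4*I*pi/5) + 3*exp(4*I*pi/5)) + (1 + 3*exp(-4*I*pi/5) + 2*exp(4*I*pi/5)) + (1 + 3*exp(-2*I*pi/5) + 2*exp(2*I*pi/5))] = 5/5 = 1
  <chi_rho, chi_3> = (1/5)[1*(6)*conj(1) + 1*(3*exp(-4*I*pi/5) + exp(4*I*pi/5) + 2*exp(2*I*pi/5))*conj(exp(-4*I*pi/5)) + 1*(exp(-2*I*pi/5) + 2*exp(4*I*pi/5) + 3*exp(2*I*pi/5))*conj(exp(2*I*pi/5)) + 1*(3*exp(-2*I*pi/5) + 2*exp(-4*I*pi/5) + exp(2*I*pi/5))*conj(exp(-2*I*pi/5)) + 1*(2*exp(-2*I*pi/5) + exp(-4*I*pi/5) + 3*exp(4*I*pi/5))*conj(exp(4*I*pi/5))]
      = (1/5)[(6) + (3 + 2*exp(-4*I*pi/5) + exp(-2*I*pi/5)) + (3 + exp(-4*I*pi/5) + 2*exp(2*I*pi/5)) + (3 + 2*exp(-2*I*pi/5) + exp(4*I*pi/5)) + (3 + exp(2*I*pi/5) + 2*exp(4*I*pi/5))] = 15/5 = 3
  <chi_rho, chi_4> = (1/5)[1*(6)*conj(1) + 1*(3*exp(-4*I*pi/5) + exp(4*I*pi/5) + 2*exp(2*I*pi/5))*conj(exp(-2*I*pi/5)) + 1*(exp(-2*I*pi/5) + 2*exp(4*I*pi/5) + 3*exp(2*I*pi/5))*conj(exp(-4*I*pi/5)) + 1*(3*exp(-2*I*pi/5) + 2*exp(-4*I*pi/5) + exp(2*I*pi/5))*conj(exp(4*I*pi/5)) + 1*(2*exp(-2*I*pi/5) + exp(-4*I*pi/5) + 3*exp(4*I*pi/5))*conj(exp(2*I*pi/5))]
      = (1/5)[(6) + (3*exp(-2*I*pi/5) + exp(-4*I*pi/5) + 2*exp(4*I*pi/5)) + (2*exp(-2*I*pi/5) + 3*exp(-4*I*pi/5) + exp(2*I*pi/5)) + (exp(-2*I*pi/5) + 3*exp(4*I*pi/5) + 2*exp(2*I*pi/5)) + (2*exp(-4*I*pi/5) + exp(4*I*pi/5) + 3*exp(2*I*pi/5))] = 0/5 = 0
(Exp terms are combined using exp(i*s)*conj(exp(i*t)) = exp(i*(s-t)), and sums of them are collapsed using the identity that for every m > 1 the m distinct m-th roots of unity sum to 0, e.g. 1 + exp(2*I*pi/3) + exp(-2*I*pi/3) = 0.)
Dimension check: dim(rho) = sum (mult * dim) = 0*1 + 2*1 + 1*1 + 3*1 + 0*1 = 6 = chi_rho(e) = 6.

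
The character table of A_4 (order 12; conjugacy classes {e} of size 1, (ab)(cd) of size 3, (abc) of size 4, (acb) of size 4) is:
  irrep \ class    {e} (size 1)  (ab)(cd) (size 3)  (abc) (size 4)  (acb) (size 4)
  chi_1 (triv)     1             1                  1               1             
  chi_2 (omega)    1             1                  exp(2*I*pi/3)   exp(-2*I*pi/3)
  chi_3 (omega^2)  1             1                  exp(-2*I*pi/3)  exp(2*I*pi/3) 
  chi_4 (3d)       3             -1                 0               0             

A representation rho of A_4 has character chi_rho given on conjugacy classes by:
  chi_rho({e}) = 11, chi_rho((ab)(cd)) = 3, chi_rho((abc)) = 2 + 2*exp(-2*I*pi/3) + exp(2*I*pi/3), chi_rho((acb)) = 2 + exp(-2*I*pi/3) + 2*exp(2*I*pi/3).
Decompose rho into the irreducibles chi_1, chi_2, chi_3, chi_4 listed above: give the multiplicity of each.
Multiplicities: chi_1: 2, chi_2: 1, chi_3: 2, chi_4: 2.

Argument: Use <chi_rho, chi> = (1/|G|) sum_C |C| * chi_rho(C) * conj(chi(C)) with |G| = 12 for each irreducible chi in the table:
  <chi_rho, chi_1> = (1/12)[1*(11)*conj(1) + 3*(3)*conj(1) + 4*(2 + 2*exp(-2*I*pi/3) + exp(2*I*pi/3))*conj(1) + 4*(2 + exp(-2*I*pi/3) + 2*exp(2*I*pi/3))*conj(1)]
      = (1/12)[(11) + (9) + (8 + 8*exp(-2*I*pi/3) + 4*exp(2*I*pi/3)) + (8 + 4*exp(-2*I*pi/3) + 8*exp(2*I*pi/3))] = 24/12 = 2
  <chi_rho, chi_2> = (1/12)[1*(11)*conj(1) + 3*(3)*conj(1) + 4*(2 + 2*exp(-2*I*pi/3) + exp(2*I*pi/3))*conj(exp(2*I*pi/3)) + 4*(2 + exp(-2*I*pi/3) + 2*exp(2*I*pi/3))*conj(exp(-2*I*pi/3))]
      = (1/12)[(11) + (9) + (-4) + (-4)] = 12/12 = 1
  <chi_rho, chi_3> = (1/12)[1*(11)*conj(1) + 3*(3)*conj(1) + 4*(2 + 2*exp(-2*I*pi/3) + exp(2*I*pi/3))*conj(exp(-2*I*pi/3)) + 4*(2 + exp(-2*I*pi/3) + 2*exp(2*I*pi/3))*conj(exp(2*I*pi/3))]
      = (1/12)[(11) + (9) + (8 + 4*exp(-2*I*pi/3) + 8*exp(2*I*pi/3)) + (8 + 8*exp(-2*I*pi/3) + 4*exp(2*I*pi/3))] = 24/12 = 2
  <chi_rho, chi_4> = (1/12)[1*(11)*conj(3) + 3*(3)*conj(-1) + 4*(2 + 2*exp(-2*I*pi/3) + exp(2*I*pi/3))*conj(0) + 4*(2 + exp(-2*I*pi/3) + 2*exp(2*I*pi/3))*conj(0)]
      = (1/12)[(33) + (-9) + (0) + (0)] = 24/12 = 2
(Exp terms are combined using exp(i*s)*conj(exp(i*t)) = exp(i*(s-t)), and sums of them are collapsed using the identity that for every m > 1 the m distinct m-th roots of unity sum to 0, e.g. 1 + exp(2*I*pi/3) + exp(-2*I*pi/3) = 0.)
Dimension check: dim(rho) = sum (mult * dim) = 2*1 + 1*1 + 2*1 + 2*3 = 11 = chi_rho(e) = 11.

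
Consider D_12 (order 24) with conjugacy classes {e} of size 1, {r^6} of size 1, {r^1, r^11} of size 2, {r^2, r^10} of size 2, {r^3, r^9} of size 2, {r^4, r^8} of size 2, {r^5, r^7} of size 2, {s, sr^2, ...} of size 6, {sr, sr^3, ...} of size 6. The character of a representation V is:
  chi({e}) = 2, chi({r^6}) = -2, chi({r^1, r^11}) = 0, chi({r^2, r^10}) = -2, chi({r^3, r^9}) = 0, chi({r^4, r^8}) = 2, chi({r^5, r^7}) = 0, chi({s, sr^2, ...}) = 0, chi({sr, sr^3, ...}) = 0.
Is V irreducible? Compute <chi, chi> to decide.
Irreducible: <chi, chi> = 1.

Explanation: <chi, chi> = (1/|G|) sum_C |C| * |chi(C)|^2 = (1/24)[1*|2|^2 + 1*|-2|^2 + 2*|0|^2 + 2*|-2|^2 + 2*|0|^2 + 2*|2|^2 + 2*|0|^2 + 6*|0|^2 + 6*|0|^2]
  = (1/24)[(4) + (4) + (0) + (8) + (0) + (8) + (0) + (0) + (0)] = 24/24 = 1.
A character is irreducible iff <chi, chi> = 1, so this representation is irreducible.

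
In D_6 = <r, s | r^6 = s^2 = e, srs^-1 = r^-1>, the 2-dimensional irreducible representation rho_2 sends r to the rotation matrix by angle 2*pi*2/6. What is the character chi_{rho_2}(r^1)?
chi_{rho_2}(r^1) = 2*cos(2*pi*2*1/6) = -1

Reasoning: rho_2(r^1) is rotation by angle 2*pi*2*1/6, whose trace is 2*cos(2*pi*2*1/6) = -1.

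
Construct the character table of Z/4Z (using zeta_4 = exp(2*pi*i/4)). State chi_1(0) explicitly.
Character table of Z/4Z (irreps indexed chi_0,...,chi_3 with chi_k(m) = zeta_4^(k*m), zeta_4 = exp(2*pi*i/4)):
  irrep \ class  {0} (size 1)  {1} (size 1)  {2} (size 1)  {3} (size 1)
  chi_0          1             1             1             1           
  chi_1          1             I             -1            -I          
  chi_2          1             -1            1             -1          
  chi_3          1             -I            -1            I           

Spot check: chi_1(0) = zeta_4^(1*0) = zeta_4^0 = 1.

Justification: Z/4Z is abelian, so all 4 irreducible complex representations are 1-dimensional. They are given by chi_k(m) = zeta_4^(k*m) for k = 0,...,3. Row orthogonality: sum_m chi_k(m) conj(chi_l(m)) = 4 * [k = l].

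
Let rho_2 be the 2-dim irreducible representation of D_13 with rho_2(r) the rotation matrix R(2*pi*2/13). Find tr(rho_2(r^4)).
chi_{rho_2}(r^4) = 2*cos(2*pi*2*4/13) = -2*cos(3*pi/13)

Derivation: rho_2(r^4) is rotation by angle 2*pi*2*4/13, whose trace is 2*cos(2*pi*2*4/13) = -2*cos(3*pi/13).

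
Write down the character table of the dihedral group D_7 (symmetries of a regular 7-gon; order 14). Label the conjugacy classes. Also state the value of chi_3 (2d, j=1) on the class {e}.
Conjugacy classes: {e} of size 1, {r^1, r^6} of size 2, {r^2, r^5} of size 2, {r^3, r^4} of size 2, {s, sr, ..., sr^6} of size 7.
Character table:
  irrep \ class              {e} (size 1)  {r^1, r^6} (size 2)  {r^2, r^5} (size 2)  {r^3, r^4} (size 2)  {s, sr, ..., sr^6} (size 7)
  chi_1 (triv)               1             1                    1                    1                    1                          
  chi_2 (sign: r->1, s->-1)  1             1                    1                    1                    -1                         
  chi_3 (2d, j=1)            2             2*cos(2*pi/7)        -2*cos(3*pi/7)       -2*cos(pi/7)         0                          
  chi_4 (2d, j=2)            2             -2*cos(3*pi/7)       -2*cos(pi/7)         2*cos(2*pi/7)        0                          
  chi_5 (2d, j=3)            2             -2*cos(pi/7)         2*cos(2*pi/7)        -2*cos(3*pi/7)       0                          

Spot check: chi_3 (2d, j=1) on {e} = 2.

Details: D_7 has order 2*7 = 14 with 5 conjugacy classes, hence 5 irreducibles. Sum of squared dims 1 + 1 + 4 + 4 + 4 = 14 = |G|. Linear characters come from the abelianisation; the 2-dimensional irreps have character r^k -> 2*cos(2*pi*j*k/7), reflections -> 0.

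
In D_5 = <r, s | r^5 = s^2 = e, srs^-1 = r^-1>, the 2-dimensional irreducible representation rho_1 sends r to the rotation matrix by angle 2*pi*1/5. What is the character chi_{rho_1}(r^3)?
chi_{rho_1}(r^3) = 2*cos(2*pi*1*3/5) = -sqrt(5)/2 - 1/2

Explanation: rho_1(r^3) is rotation by angle 2*pi*1*3/5, whose trace is 2*cos(2*pi*1*3/5) = -sqrt(5)/2 - 1/2.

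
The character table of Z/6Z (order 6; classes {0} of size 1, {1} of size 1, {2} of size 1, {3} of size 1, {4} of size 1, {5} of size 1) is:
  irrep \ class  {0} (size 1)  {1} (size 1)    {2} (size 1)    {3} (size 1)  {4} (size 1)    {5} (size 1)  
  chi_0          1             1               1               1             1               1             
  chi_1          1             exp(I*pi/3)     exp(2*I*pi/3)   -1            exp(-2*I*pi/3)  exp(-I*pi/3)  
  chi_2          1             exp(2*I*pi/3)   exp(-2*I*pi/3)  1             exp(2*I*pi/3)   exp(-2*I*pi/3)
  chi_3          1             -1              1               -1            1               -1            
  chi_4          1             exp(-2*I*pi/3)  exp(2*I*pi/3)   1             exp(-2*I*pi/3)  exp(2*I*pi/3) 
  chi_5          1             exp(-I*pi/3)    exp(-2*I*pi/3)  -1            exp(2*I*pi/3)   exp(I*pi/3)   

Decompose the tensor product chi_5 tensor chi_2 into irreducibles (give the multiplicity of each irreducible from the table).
chi_5 tensor chi_2 = chi_1 (all other irreducibles have multiplicity 0).

Derivation: The character of a tensor product is the pointwise product (chi_5 * chi_2)(C) = chi_5(C) * chi_2(C):
  {0}: (1)*(1), {1}: (exp(-I*pi/3))*(exp(2*I*pi/3)), {2}: (exp(-2*I*pi/3))*(exp(-2*I*pi/3)), {3}: (-1)*(1), {4}: (exp(2*I*pi/3))*(exp(2*I*pi/3)), {5}: (exp(I*pi/3))*(exp(-2*I*pi/3))
so (chi_5 * chi_2) takes values
  {0} -> 1, {1} -> exp(I*pi/3), {2} -> exp(2*I*pi/3), {3} -> -1, {4} -> exp(-2*I*pi/3), {5} -> exp(-I*pi/3).
Now take the inner product of this character with each irreducible chi from the table, <chi_5*chi_2, chi> = (1/6) sum_C |C| (chi_5*chi_2)(C) conj(chi(C)):
  <chi_5*chi_2, chi_0> = (1/6)[1*(1)*conj(1) + 1*(exp(I*pi/3))*conj(1) + 1*(exp(2*I*pi/3))*conj(1) + 1*(-1)*conj(1) + 1*(exp(-2*I*pi/3))*conj(1) + 1*(exp(-I*pi/3))*conj(1)]
      = (1/6)[(1) + (exp(I*pi/3)) + (exp(2*I*pi/3)) + (-1) + (exp(-2*I*pi/3)) + (exp(-I*pi/3))] = 0/6 = 0
  <chi_5*chi_2, chi_1> = (1/6)[1*(1)*conj(1) + 1*(exp(I*pi/3))*conj(exp(I*pi/3)) + 1*(exp(2*I*pi/3))*conj(exp(2*I*pi/3)) + 1*(-1)*conj(-1) + 1*(exp(-2*I*pi/3))*conj(exp(-2*I*pi/3)) + 1*(exp(-I*pi/3))*conj(exp(-I*pi/3))]
      = (1/6)[(1) + (1) + (1) + (1) + (1) + (1)] = 6/6 = 1
  <chi_5*chi_2, chi_2> = (1/6)[1*(1)*conj(1) + 1*(exp(I*pi/3))*conj(exp(2*I*pi/3)) + 1*(exp(2*I*pi/3))*conj(exp(-2*I*pi/3)) + 1*(-1)*conj(1) + 1*(exp(-2*I*pi/3))*conj(exp(2*I*pi/3)) + 1*(exp(-I*pi/3))*conj(exp(-2*I*pi/3))]
      = (1/6)[(1) + (exp(-I*pi/3)) + (exp(-2*I*pi/3)) + (-1) + (exp(2*I*pi/3)) + (exp(I*pi/3))] = 0/6 = 0
  <chi_5*chi_2, chi_3> = (1/6)[1*(1)*conj(1) + 1*(exp(I*pi/3))*conj(-1) + 1*(exp(2*I*pi/3))*conj(1) + 1*(-1)*conj(-1) + 1*(exp(-2*I*pi/3))*conj(1) + 1*(exp(-I*pi/3))*conj(-1)]
      = (1/6)[(1) + (-exp(I*pi/3)) + (exp(2*I*pi/3)) + (1) + (exp(-2*I*pi/3)) + (-exp(-I*pi/3))] = 0/6 = 0
  <chi_5*chi_2, chi_4> = (1/6)[1*(1)*conj(1) + 1*(exp(I*pi/3))*conj(exp(-2*I*pi/3)) + 1*(exp(2*I*pi/3))*conj(exp(2*I*pi/3)) + 1*(-1)*conj(1) + 1*(exp(-2*I*pi/3))*conj(exp(-2*I*pi/3)) + 1*(exp(-I*pi/3))*conj(exp(2*I*pi/3))]
      = (1/6)[(1) + (-1) + (1) + (-1) + (1) + (-1)] = 0/6 = 0
  <chi_5*chi_2, chi_5> = (1/6)[1*(1)*conj(1) + 1*(exp(I*pi/3))*conj(exp(-I*pi/3)) + 1*(exp(2*I*pi/3))*conj(exp(-2*I*pi/3)) + 1*(-1)*conj(-1) + 1*(exp(-2*I*pi/3))*conj(exp(2*I*pi/3)) + 1*(exp(-I*pi/3))*conj(exp(I*pi/3))]
      = (1/6)[(1) + (exp(2*I*pi/3)) + (exp(-2*I*pi/3)) + (1) + (exp(2*I*pi/3)) + (exp(-2*I*pi/3))] = 0/6 = 0
(Exp terms are combined using exp(i*s)*conj(exp(i*t)) = exp(i*(s-t)), and sums of them are collapsed using the identity that for every m > 1 the m distinct m-th roots of unity sum to 0, e.g. 1 + exp(2*I*pi/3) + exp(-2*I*pi/3) = 0.)
Hence the multiplicities are chi_1: 1. Dimension check: dim(chi_5)*dim(chi_2) = 1*1 = 1 and sum (mult * dim) = 1*1 = 1.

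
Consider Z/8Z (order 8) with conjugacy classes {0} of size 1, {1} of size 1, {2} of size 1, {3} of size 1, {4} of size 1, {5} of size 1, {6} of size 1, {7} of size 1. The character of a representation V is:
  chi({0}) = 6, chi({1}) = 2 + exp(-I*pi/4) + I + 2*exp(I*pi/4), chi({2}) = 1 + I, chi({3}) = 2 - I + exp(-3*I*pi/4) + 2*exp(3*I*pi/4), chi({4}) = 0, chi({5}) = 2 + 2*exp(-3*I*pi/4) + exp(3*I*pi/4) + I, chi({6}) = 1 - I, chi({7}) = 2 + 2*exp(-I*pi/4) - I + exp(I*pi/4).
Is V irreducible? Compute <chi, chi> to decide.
Not irreducible (reducible): <chi, chi> = 10 > 1.

Argument: <chi, chi> = (1/|G|) sum_C |C| * |chi(C)|^2 = (1/8)[1*|6|^2 + 1*|2 + exp(-I*pi/4) + I + 2*exp(I*pi/4)|^2 + 1*|1 + I|^2 + 1*|2 - I + exp(-3*I*pi/4) + 2*exp(3*I*pi/4)|^2 + 1*|0|^2 + 1*|2 + 2*exp(-3*I*pi/4) + exp(3*I*pi/4) + I|^2 + 1*|1 - I|^2 + 1*|2 + 2*exp(-I*pi/4) - I + exp(I*pi/4)|^2]
  = (1/8)[(36) + (10 + 6*exp(-I*pi/4) - exp(3*I*pi/4) + 7*exp(I*pi/4)) + (2) + (10 + 7*exp(-3*I*pi/4) - exp(-I*pi/4) + 6*exp(3*I*pi/4)) + (0) + (10 + 7*exp(-3*I*pi/4) - exp(-I*pi/4) + 6*exp(3*I*pi/4)) + (2) + (10 + 6*exp(-I*pi/4) - exp(3*I*pi/4) + 7*exp(I*pi/4))] = 80/8 = 10.
(Exp terms are combined using exp(i*s)*conj(exp(i*t)) = exp(i*(s-t)), and sums of them are collapsed using the identity that for every m > 1 the m distinct m-th roots of unity sum to 0, e.g. 1 + exp(2*I*pi/3) + exp(-2*I*pi/3) = 0.)
A character is irreducible iff <chi, chi> = 1, so this representation is reducible.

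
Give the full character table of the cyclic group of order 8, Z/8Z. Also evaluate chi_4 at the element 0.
Character table of Z/8Z (irreps indexed chi_0,...,chi_7 with chi_k(m) = zeta_8^(k*m), zeta_8 = exp(2*pi*i/8)):
  irrep \ class  {0} (size 1)  {1} (size 1)    {2} (size 1)  {3} (size 1)    {4} (size 1)  {5} (size 1)    {6} (size 1)  {7} (size 1)  
  chi_0          1             1               1             1               1             1               1             1             
  chi_1          1             exp(I*pi/4)     I             exp(3*I*pi/4)   -1            exp(-3*I*pi/4)  -I            exp(-I*pi/4)  
  chi_2          1             I               -1            -I              1             I               -1            -I            
  chi_3          1             exp(3*I*pi/4)   -I            exp(I*pi/4)     -1            exp(-I*pi/4)    I             exp(-3*I*pi/4)
  chi_4          1             -1              1             -1              1             -1              1             -1            
  chi_5          1             exp(-3*I*pi/4)  I             exp(-I*pi/4)    -1            exp(I*pi/4)     -I            exp(3*I*pi/4) 
  chi_6          1             -I              -1            I               1             -I              -1            I             
  chi_7          1             exp(-I*pi/4)    -I            exp(-3*I*pi/4)  -1            exp(3*I*pi/4)   I             exp(I*pi/4)   

Spot check: chi_4(0) = zeta_8^(4*0) = zeta_8^0 = 1.

Proof sketch: Z/8Z is abelian, so all 8 irreducible complex representations are 1-dimensional. They are given by chi_k(m) = zeta_8^(k*m) for k = 0,...,7. Row orthogonality: sum_m chi_k(m) conj(chi_l(m)) = 8 * [k = l].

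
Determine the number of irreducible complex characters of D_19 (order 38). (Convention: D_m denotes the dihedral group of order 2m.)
11

The number of irreducible complex representations of a finite group equals its number of conjugacy classes. D_19 has 11 conjugacy classes ((n+3)/2 for n odd), so D_19 (order 38) has exactly 11 irreducible complex representations.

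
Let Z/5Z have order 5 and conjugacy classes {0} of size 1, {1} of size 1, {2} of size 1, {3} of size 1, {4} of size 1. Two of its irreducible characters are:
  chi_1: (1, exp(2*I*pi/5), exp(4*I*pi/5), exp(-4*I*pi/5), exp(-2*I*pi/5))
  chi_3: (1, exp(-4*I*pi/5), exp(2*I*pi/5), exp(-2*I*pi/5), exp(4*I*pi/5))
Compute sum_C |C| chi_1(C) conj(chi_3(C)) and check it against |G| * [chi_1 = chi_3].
Sum = 0; so <chi_1, chi_3> = 0 (distinct irreducibles are orthogonal).

Solution. Compute term by term over conjugacy classes (|C| * chi_1(C) * conj(chi_3(C))):
  1*(1)*conj(1) + 1*(exp(2*I*pi/5))*conj(exp(-4*I*pi/5)) + 1*(exp(4*I*pi/5))*conj(exp(2*I*pi/5)) + 1*(exp(-4*I*pi/5))*conj(exp(-2*I*pi/5)) + 1*(exp(-2*I*pi/5))*conj(exp(4*I*pi/5))
  = (1) + (exp(-4*I*pi/5)) + (exp(2*I*pi/5)) + (exp(-2*I*pi/5)) + (exp(4*I*pi/5))
  = 0.
(Exp terms are combined using exp(i*s)*conj(exp(i*t)) = exp(i*(s-t)), and sums of them are collapsed using the identity that for every m > 1 the m distinct m-th roots of unity sum to 0, e.g. 1 + exp(2*I*pi/3) + exp(-2*I*pi/3) = 0.)
Dividing by |G| = 5 gives 0/5 = 0, matching the row-orthogonality relation <chi_1, chi_3> = [chi_1 = chi_3].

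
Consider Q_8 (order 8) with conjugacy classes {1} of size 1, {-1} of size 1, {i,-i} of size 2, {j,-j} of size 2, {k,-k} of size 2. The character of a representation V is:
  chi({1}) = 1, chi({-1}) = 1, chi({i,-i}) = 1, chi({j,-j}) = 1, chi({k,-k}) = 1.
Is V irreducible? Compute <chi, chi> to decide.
Irreducible: <chi, chi> = 1.

<chi, chi> = (1/|G|) sum_C |C| * |chi(C)|^2 = (1/8)[1*|1|^2 + 1*|1|^2 + 2*|1|^2 + 2*|1|^2 + 2*|1|^2]
  = (1/8)[(1) + (1) + (2) + (2) + (2)] = 8/8 = 1.
A character is irreducible iff <chi, chi> = 1, so this representation is irreducible.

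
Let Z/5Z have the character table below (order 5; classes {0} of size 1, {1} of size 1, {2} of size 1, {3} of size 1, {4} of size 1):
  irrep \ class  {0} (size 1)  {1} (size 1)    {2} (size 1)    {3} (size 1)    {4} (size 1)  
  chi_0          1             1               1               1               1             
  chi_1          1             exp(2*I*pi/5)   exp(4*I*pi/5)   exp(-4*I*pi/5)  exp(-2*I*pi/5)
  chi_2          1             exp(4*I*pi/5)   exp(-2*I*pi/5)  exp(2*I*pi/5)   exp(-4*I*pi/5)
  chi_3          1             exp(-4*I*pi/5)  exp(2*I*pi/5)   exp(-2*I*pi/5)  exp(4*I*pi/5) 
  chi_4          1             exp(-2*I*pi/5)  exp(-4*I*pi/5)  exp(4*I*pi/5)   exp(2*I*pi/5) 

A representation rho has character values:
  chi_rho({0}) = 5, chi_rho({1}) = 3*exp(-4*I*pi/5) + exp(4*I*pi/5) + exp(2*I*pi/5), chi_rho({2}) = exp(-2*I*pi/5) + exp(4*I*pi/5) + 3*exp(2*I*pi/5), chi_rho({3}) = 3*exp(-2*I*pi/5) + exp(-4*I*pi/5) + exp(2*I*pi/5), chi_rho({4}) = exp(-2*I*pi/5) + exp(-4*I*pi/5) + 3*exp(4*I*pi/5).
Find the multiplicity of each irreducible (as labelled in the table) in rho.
Multiplicities: chi_0: 0, chi_1: 1, chi_2: 1, chi_3: 3, chi_4: 0.

Details: Use <chi_rho, chi> = (1/|G|) sum_C |C| * chi_rho(C) * conj(chi(C)) with |G| = 5 for each irreducible chi in the table:
  <chi_rho, chi_0> = (1/5)[1*(5)*conj(1) + 1*(3*exp(-4*I*pi/5) + exp(4*I*pi/5) + exp(2*I*pi/5))*conj(1) + 1*(exp(-2*I*pi/5) + exp(4*I*pi/5) + 3*exp(2*I*pi/5))*conj(1) + 1*(3*exp(-2*I*pi/5) + exp(-4*I*pi/5) + exp(2*I*pi/5))*conj(1) + 1*(exp(-2*I*pi/5) + exp(-4*I*pi/5) + 3*exp(4*I*pi/5))*conj(1)]
      = (1/5)[(5) + (3*exp(-4*I*pi/5) + exp(4*I*pi/5) + exp(2*I*pi/5)) + (exp(-2*I*pi/5) + exp(4*I*pi/5) + 3*exp(2*I*pi/5)) + (3*exp(-2*I*pi/5) + exp(-4*I*pi/5) + exp(2*I*pi/5)) + (exp(-2*I*pi/5) + exp(-4*I*pi/5) + 3*exp(4*I*pi/5))] = 0/5 = 0
  <chi_rho, chi_1> = (1/5)[1*(5)*conj(1) + 1*(3*exp(-4*I*pi/5) + exp(4*I*pi/5) + exp(2*I*pi/5))*conj(exp(2*I*pi/5)) + 1*(exp(-2*I*pi/5) + exp(4*I*pi/5) + 3*exp(2*I*pi/5))*conj(exp(4*I*pi/5)) + 1*(3*exp(-2*I*pi/5) + exp(-4*I*pi/5) + exp(2*I*pi/5))*conj(exp(-4*I*pi/5)) + 1*(exp(-2*I*pi/5) + exp(-4*I*pi/5) + 3*exp(4*I*pi/5))*conj(exp(-2*I*pi/5))]
      = (1/5)[(5) + (1 + exp(2*I*pi/5) + 3*exp(4*I*pi/5)) + (1 + 3*exp(-2*I*pi/5) + exp(4*I*pi/5)) + (1 + exp(-4*I*pi/5) + 3*exp(2*I*pi/5)) + (1 + 3*exp(-4*I*pi/5) + exp(-2*I*pi/5))] = 5/5 = 1
  <chi_rho, chi_2> = (1/5)[1*(5)*conj(1) + 1*(3*exp(-4*I*pi/5) + exp(4*I*pi/5) + exp(2*I*pi/5))*conj(exp(4*I*pi/5)) + 1*(exp(-2*I*pi/5) + exp(4*I*pi/5) + 3*exp(2*I*pi/5))*conj(exp(-2*I*pi/5)) + 1*(3*exp(-2*I*pi/5) + exp(-4*I*pi/5) + exp(2*I*pi/5))*conj(exp(2*I*pi/5)) + 1*(exp(-2*I*pi/5) + exp(-4*I*pi/5) + 3*exp(4*I*pi/5))*conj(exp(-4*I*pi/5))]
      = (1/5)[(5) + (1 + exp(-2*I*pi/5) + 3*exp(2*I*pi/5)) + (1 + exp(-4*I*pi/5) + 3*exp(4*I*pi/5)) + (1 + 3*exp(-4*I*pi/5) + exp(4*I*pi/5)) + (1 + 3*exp(-2*I*pi/5) + exp(2*I*pi/5))] = 5/5 = 1
  <chi_rho, chi_3> = (1/5)[1*(5)*conj(1) + 1*(3*exp(-4*I*pi/5) + exp(4*I*pi/5) + exp(2*I*pi/5))*conj(exp(-4*I*pi/5)) + 1*(exp(-2*I*pi/5) + exp(4*I*pi/5) + 3*exp(2*I*pi/5))*conj(exp(2*I*pi/5)) + 1*(3*exp(-2*I*pi/5) + exp(-4*I*pi/5) + exp(2*I*pi/5))*conj(exp(-2*I*pi/5)) + 1*(exp(-2*I*pi/5) + exp(-4*I*pi/5) + 3*exp(4*I*pi/5))*conj(exp(4*I*pi/5))]
      = (1/5)[(5) + (3 + exp(-2*I*pi/5) + exp(-4*I*pi/5)) + (3 + exp(-4*I*pi/5) + exp(2*I*pi/5)) + (3 + exp(-2*I*pi/5) + exp(4*I*pi/5)) + (3 + exp(4*I*pi/5) + exp(2*I*pi/5))] = 15/5 = 3
  <chi_rho, chi_4> = (1/5)[1*(5)*conj(1) + 1*(3*exp(-4*I*pi/5) + exp(4*I*pi/5) + exp(2*I*pi/5))*conj(exp(-2*I*pi/5)) + 1*(exp(-2*I*pi/5) + exp(4*I*pi/5) + 3*exp(2*I*pi/5))*conj(exp(-4*I*pi/5)) + 1*(3*exp(-2*I*pi/5) + exp(-4*I*pi/5) + exp(2*I*pi/5))*conj(exp(4*I*pi/5)) + 1*(exp(-2*I*pi/5) + exp(-4*I*pi/5) + 3*exp(4*I*pi/5))*conj(exp(2*I*pi/5))]
      = (1/5)[(5) + (3*exp(-2*I*pi/5) + exp(-4*I*pi/5) + exp(4*I*pi/5)) + (3*exp(-4*I*pi/5) + exp(-2*I*pi/5) + exp(2*I*pi/5)) + (exp(-2*I*pi/5) + exp(2*I*pi/5) + 3*exp(4*I*pi/5)) + (exp(-4*I*pi/5) + exp(4*I*pi/5) + 3*exp(2*I*pi/5))] = 0/5 = 0
(Exp terms are combined using exp(i*s)*conj(exp(i*t)) = exp(i*(s-t)), and sums of them are collapsed using the identity that for every m > 1 the m distinct m-th roots of unity sum to 0, e.g. 1 + exp(2*I*pi/3) + exp(-2*I*pi/3) = 0.)
Dimension check: dim(rho) = sum (mult * dim) = 0*1 + 1*1 + 1*1 + 3*1 + 0*1 = 5 = chi_rho(e) = 5.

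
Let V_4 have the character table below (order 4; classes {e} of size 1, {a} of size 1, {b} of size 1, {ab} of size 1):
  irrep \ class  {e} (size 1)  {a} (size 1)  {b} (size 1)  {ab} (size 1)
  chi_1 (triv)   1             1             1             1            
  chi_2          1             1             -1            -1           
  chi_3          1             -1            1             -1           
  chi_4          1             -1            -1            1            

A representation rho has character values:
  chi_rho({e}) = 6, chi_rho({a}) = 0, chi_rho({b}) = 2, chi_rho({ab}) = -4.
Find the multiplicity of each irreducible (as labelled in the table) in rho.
Multiplicities: chi_1: 1, chi_2: 2, chi_3: 3, chi_4: 0.

Argument: Use <chi_rho, chi> = (1/|G|) sum_C |C| * chi_rho(C) * conj(chi(C)) with |G| = 4 for each irreducible chi in the table:
  <chi_rho, chi_1> = (1/4)[1*(6)*conj(1) + 1*(0)*conj(1) + 1*(2)*conj(1) + 1*(-4)*conj(1)]
      = (1/4)[(6) + (0) + (2) + (-4)] = 4/4 = 1
  <chi_rho, chi_2> = (1/4)[1*(6)*conj(1) + 1*(0)*conj(1) + 1*(2)*conj(-1) + 1*(-4)*conj(-1)]
      = (1/4)[(6) + (0) + (-2) + (4)] = 8/4 = 2
  <chi_rho, chi_3> = (1/4)[1*(6)*conj(1) + 1*(0)*conj(-1) + 1*(2)*conj(1) + 1*(-4)*conj(-1)]
      = (1/4)[(6) + (0) + (2) + (4)] = 12/4 = 3
  <chi_rho, chi_4> = (1/4)[1*(6)*conj(1) + 1*(0)*conj(-1) + 1*(2)*conj(-1) + 1*(-4)*conj(1)]
      = (1/4)[(6) + (0) + (-2) + (-4)] = 0/4 = 0
Dimension check: dim(rho) = sum (mult * dim) = 1*1 + 2*1 + 3*1 + 0*1 = 6 = chi_rho(e) = 6.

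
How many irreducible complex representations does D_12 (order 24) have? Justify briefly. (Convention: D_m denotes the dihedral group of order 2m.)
9

Argument: The number of irreducible complex representations of a finite group equals its number of conjugacy classes. D_12 has 9 conjugacy classes (n/2 + 3 for n even), so D_12 (order 24) has exactly 9 irreducible complex representations.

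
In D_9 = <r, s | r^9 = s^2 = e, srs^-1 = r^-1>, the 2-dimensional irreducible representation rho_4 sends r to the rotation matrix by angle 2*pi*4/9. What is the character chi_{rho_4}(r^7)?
chi_{rho_4}(r^7) = 2*cos(2*pi*4*7/9) = 2*cos(56*pi/9)

Derivation: rho_4(r^7) is rotation by angle 2*pi*4*7/9, whose trace is 2*cos(2*pi*4*7/9) = 2*cos(56*pi/9).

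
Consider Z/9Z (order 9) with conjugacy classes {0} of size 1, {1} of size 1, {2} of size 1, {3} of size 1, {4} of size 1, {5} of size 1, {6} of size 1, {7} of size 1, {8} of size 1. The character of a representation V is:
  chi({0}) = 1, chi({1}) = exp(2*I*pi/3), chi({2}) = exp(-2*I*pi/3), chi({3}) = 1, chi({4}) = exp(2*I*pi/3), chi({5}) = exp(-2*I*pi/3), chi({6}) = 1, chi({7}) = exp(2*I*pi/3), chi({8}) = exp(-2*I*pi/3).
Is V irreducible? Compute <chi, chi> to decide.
Irreducible: <chi, chi> = 1.

Argument: <chi, chi> = (1/|G|) sum_C |C| * |chi(C)|^2 = (1/9)[1*|1|^2 + 1*|exp(2*I*pi/3)|^2 + 1*|exp(-2*I*pi/3)|^2 + 1*|1|^2 + 1*|exp(2*I*pi/3)|^2 + 1*|exp(-2*I*pi/3)|^2 + 1*|1|^2 + 1*|exp(2*I*pi/3)|^2 + 1*|exp(-2*I*pi/3)|^2]
  = (1/9)[(1) + (1) + (1) + (1) + (1) + (1) + (1) + (1) + (1)] = 9/9 = 1.
(Exp terms are combined using exp(i*s)*conj(exp(i*t)) = exp(i*(s-t)), and sums of them are collapsed using the identity that for every m > 1 the m distinct m-th roots of unity sum to 0, e.g. 1 + exp(2*I*pi/3) + exp(-2*I*pi/3) = 0.)
A character is irreducible iff <chi, chi> = 1, so this representation is irreducible.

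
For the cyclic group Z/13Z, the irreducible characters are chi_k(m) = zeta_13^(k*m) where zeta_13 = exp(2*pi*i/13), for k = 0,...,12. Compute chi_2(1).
chi_2(1) = zeta_13^2 = exp(4*I*pi/13)

Details: chi_2(1) = zeta_13^(2*1) = zeta_13^2. Since zeta_13^13 = 1, this equals zeta_13^2 = exp(2*pi*i*2/13) = exp(4*I*pi/13).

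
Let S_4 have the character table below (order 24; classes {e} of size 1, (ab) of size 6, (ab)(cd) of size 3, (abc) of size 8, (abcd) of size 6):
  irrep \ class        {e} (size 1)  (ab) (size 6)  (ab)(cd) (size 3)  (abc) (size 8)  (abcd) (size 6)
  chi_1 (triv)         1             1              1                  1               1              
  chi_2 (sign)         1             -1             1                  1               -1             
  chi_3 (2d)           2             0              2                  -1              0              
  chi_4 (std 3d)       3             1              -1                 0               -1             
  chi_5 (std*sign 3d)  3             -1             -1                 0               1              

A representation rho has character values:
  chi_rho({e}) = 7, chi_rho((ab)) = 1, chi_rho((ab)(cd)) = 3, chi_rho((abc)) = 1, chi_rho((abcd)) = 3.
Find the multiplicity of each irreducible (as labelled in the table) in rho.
Multiplicities: chi_1: 2, chi_2: 0, chi_3: 1, chi_4: 0, chi_5: 1.

Use <chi_rho, chi> = (1/|G|) sum_C |C| * chi_rho(C) * conj(chi(C)) with |G| = 24 for each irreducible chi in the table:
  <chi_rho, chi_1> = (1/24)[1*(7)*conj(1) + 6*(1)*conj(1) + 3*(3)*conj(1) + 8*(1)*conj(1) + 6*(3)*conj(1)]
      = (1/24)[(7) + (6) + (9) + (8) + (18)] = 48/24 = 2
  <chi_rho, chi_2> = (1/24)[1*(7)*conj(1) + 6*(1)*conj(-1) + 3*(3)*conj(1) + 8*(1)*conj(1) + 6*(3)*conj(-1)]
      = (1/24)[(7) + (-6) + (9) + (8) + (-18)] = 0/24 = 0
  <chi_rho, chi_3> = (1/24)[1*(7)*conj(2) + 6*(1)*conj(0) + 3*(3)*conj(2) + 8*(1)*conj(-1) + 6*(3)*conj(0)]
      = (1/24)[(14) + (0) + (18) + (-8) + (0)] = 24/24 = 1
  <chi_rho, chi_4> = (1/24)[1*(7)*conj(3) + 6*(1)*conj(1) + 3*(3)*conj(-1) + 8*(1)*conj(0) + 6*(3)*conj(-1)]
      = (1/24)[(21) + (6) + (-9) + (0) + (-18)] = 0/24 = 0
  <chi_rho, chi_5> = (1/24)[1*(7)*conj(3) + 6*(1)*conj(-1) + 3*(3)*conj(-1) + 8*(1)*conj(0) + 6*(3)*conj(1)]
      = (1/24)[(21) + (-6) + (-9) + (0) + (18)] = 24/24 = 1
Dimension check: dim(rho) = sum (mult * dim) = 2*1 + 0*1 + 1*2 + 0*3 + 1*3 = 7 = chi_rho(e) = 7.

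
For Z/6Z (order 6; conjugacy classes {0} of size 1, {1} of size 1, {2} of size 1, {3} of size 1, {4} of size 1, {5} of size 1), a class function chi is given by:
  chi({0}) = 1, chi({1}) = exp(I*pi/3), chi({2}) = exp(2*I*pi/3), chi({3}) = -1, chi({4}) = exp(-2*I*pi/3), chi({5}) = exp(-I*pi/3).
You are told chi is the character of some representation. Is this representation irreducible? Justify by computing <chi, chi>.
Irreducible: <chi, chi> = 1.

Reasoning: <chi, chi> = (1/|G|) sum_C |C| * |chi(C)|^2 = (1/6)[1*|1|^2 + 1*|exp(I*pi/3)|^2 + 1*|exp(2*I*pi/3)|^2 + 1*|-1|^2 + 1*|exp(-2*I*pi/3)|^2 + 1*|exp(-I*pi/3)|^2]
  = (1/6)[(1) + (1) + (1) + (1) + (1) + (1)] = 6/6 = 1.
(Exp terms are combined using exp(i*s)*conj(exp(i*t)) = exp(i*(s-t)), and sums of them are collapsed using the identity that for every m > 1 the m distinct m-th roots of unity sum to 0, e.g. 1 + exp(2*I*pi/3) + exp(-2*I*pi/3) = 0.)
A character is irreducible iff <chi, chi> = 1, so this representation is irreducible.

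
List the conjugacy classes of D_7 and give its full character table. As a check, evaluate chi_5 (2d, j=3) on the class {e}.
Conjugacy classes: {e} of size 1, {r^1, r^6} of size 2, {r^2, r^5} of size 2, {r^3, r^4} of size 2, {s, sr, ..., sr^6} of size 7.
Character table:
  irrep \ class              {e} (size 1)  {r^1, r^6} (size 2)  {r^2, r^5} (size 2)  {r^3, r^4} (size 2)  {s, sr, ..., sr^6} (size 7)
  chi_1 (triv)               1             1                    1                    1                    1                          
  chi_2 (sign: r->1, s->-1)  1             1                    1                    1                    -1                         
  chi_3 (2d, j=1)            2             2*cos(2*pi/7)        -2*cos(3*pi/7)       -2*cos(pi/7)         0                          
  chi_4 (2d, j=2)            2             -2*cos(3*pi/7)       -2*cos(pi/7)         2*cos(2*pi/7)        0                          
  chi_5 (2d, j=3)            2             -2*cos(pi/7)         2*cos(2*pi/7)        -2*cos(3*pi/7)       0                          

Spot check: chi_5 (2d, j=3) on {e} = 2.

Reasoning: D_7 has order 2*7 = 14 with 5 conjugacy classes, hence 5 irreducibles. Sum of squared dims 1 + 1 + 4 + 4 + 4 = 14 = |G|. Linear characters come from the abelianisation; the 2-dimensional irreps have character r^k -> 2*cos(2*pi*j*k/7), reflections -> 0.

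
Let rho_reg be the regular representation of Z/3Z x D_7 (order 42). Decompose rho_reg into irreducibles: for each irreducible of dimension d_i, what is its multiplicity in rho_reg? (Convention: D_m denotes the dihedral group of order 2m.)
Each irreducible V_i of dimension d_i appears with multiplicity d_i, i.e. rho_reg = (direct sum over all irreducibles V_i) d_i V_i. The irreducible dimensions for Z/3Z x D_7 are 1, 1, 1, 1, 1, 1, 2, 2, 2, 2, 2, 2, 2, 2, 2: 6 irreducibles of dimension 1, each with multiplicity 1; 9 irreducibles of dimension 2, each with multiplicity 2. Total dimension 6*1*1 + 9*2*2 = 42 = |G|.

Solution. General theorem: in the regular representation of a finite group G, each irreducible appears with multiplicity equal to its dimension. Check: dim(rho_reg) = sum d_i^2 = 1 + 1 + 1 + 1 + 1 + 1 + 4 + 4 + 4 + 4 + 4 + 4 + 4 + 4 + 4 = 42 = |G|.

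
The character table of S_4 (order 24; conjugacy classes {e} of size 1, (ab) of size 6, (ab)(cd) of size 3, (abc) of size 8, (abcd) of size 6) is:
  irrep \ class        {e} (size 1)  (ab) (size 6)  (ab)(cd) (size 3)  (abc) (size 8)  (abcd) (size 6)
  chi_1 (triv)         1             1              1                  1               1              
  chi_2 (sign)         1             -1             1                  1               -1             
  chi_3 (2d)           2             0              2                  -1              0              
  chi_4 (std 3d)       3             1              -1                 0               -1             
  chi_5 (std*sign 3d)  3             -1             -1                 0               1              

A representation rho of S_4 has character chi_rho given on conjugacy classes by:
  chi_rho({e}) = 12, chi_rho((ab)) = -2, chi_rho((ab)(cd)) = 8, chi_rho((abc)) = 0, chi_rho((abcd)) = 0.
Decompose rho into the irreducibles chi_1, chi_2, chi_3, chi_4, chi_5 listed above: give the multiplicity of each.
Multiplicities: chi_1: 1, chi_2: 2, chi_3: 3, chi_4: 0, chi_5: 1.

Explanation: Use <chi_rho, chi> = (1/|G|) sum_C |C| * chi_rho(C) * conj(chi(C)) with |G| = 24 for each irreducible chi in the table:
  <chi_rho, chi_1> = (1/24)[1*(12)*conj(1) + 6*(-2)*conj(1) + 3*(8)*conj(1) + 8*(0)*conj(1) + 6*(0)*conj(1)]
      = (1/24)[(12) + (-12) + (24) + (0) + (0)] = 24/24 = 1
  <chi_rho, chi_2> = (1/24)[1*(12)*conj(1) + 6*(-2)*conj(-1) + 3*(8)*conj(1) + 8*(0)*conj(1) + 6*(0)*conj(-1)]
      = (1/24)[(12) + (12) + (24) + (0) + (0)] = 48/24 = 2
  <chi_rho, chi_3> = (1/24)[1*(12)*conj(2) + 6*(-2)*conj(0) + 3*(8)*conj(2) + 8*(0)*conj(-1) + 6*(0)*conj(0)]
      = (1/24)[(24) + (0) + (48) + (0) + (0)] = 72/24 = 3
  <chi_rho, chi_4> = (1/24)[1*(12)*conj(3) + 6*(-2)*conj(1) + 3*(8)*conj(-1) + 8*(0)*conj(0) + 6*(0)*conj(-1)]
      = (1/24)[(36) + (-12) + (-24) + (0) + (0)] = 0/24 = 0
  <chi_rho, chi_5> = (1/24)[1*(12)*conj(3) + 6*(-2)*conj(-1) + 3*(8)*conj(-1) + 8*(0)*conj(0) + 6*(0)*conj(1)]
      = (1/24)[(36) + (12) + (-24) + (0) + (0)] = 24/24 = 1
Dimension check: dim(rho) = sum (mult * dim) = 1*1 + 2*1 + 3*2 + 0*3 + 1*3 = 12 = chi_rho(e) = 12.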